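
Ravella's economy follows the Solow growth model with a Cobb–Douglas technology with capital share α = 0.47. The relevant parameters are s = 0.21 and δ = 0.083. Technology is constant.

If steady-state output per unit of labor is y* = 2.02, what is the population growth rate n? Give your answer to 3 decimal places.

Steady state requires s·f(k) = (n + δ)·k, i.e. s·k^α = (n + δ)·k.
Since y* = [s/(n + δ)]^(α/(1−α)), we have s/(n + δ) = (y*)^((1−α)/α) = 2.02^1.1277 = 2.2098.
Therefore n + δ = s / 2.2098 = 0.21 / 2.2098 = 0.0950, so n = 0.0950 − 0.083 = 0.0120.

n ≈ 0.012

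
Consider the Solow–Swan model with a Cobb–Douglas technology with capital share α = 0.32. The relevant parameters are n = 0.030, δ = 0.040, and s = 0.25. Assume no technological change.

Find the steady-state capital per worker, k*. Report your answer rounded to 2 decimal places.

k* ≈ 6.50

At the steady state, Δk = 0, so s·k^α = (n + δ)·k.
Dividing both sides by k: k^(1−α) = s / (n + δ).
k^0.68 = 0.25 / (0.030 + 0.040) = 0.25 / 0.070 = 3.5714
k* = 3.5714^(1/0.68) ≈ 6.5013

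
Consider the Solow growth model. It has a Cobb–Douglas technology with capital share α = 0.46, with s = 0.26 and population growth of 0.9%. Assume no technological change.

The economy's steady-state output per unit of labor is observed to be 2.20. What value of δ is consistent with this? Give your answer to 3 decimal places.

δ ≈ 0.094

Steady state requires s·f(k) = (n + δ)·k, i.e. s·k^α = (n + δ)·k.
Since y* = [s/(n + δ)]^(α/(1−α)), we have s/(n + δ) = (y*)^((1−α)/α) = 2.20^1.1739 = 2.5233.
Therefore n + δ = s / 2.5233 = 0.26 / 2.5233 = 0.1030, so δ = 0.1030 − 0.009 = 0.0940.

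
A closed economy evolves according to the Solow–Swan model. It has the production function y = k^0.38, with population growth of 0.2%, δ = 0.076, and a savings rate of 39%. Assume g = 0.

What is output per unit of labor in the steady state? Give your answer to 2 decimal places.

y* = 2.68

In steady state, investment equals break-even investment: s·k^α = (n + δ)·k.
Dividing both sides by k: k^(1−α) = s / (n + δ).
k^0.62 = 0.39 / (0.002 + 0.076) = 0.39 / 0.078 = 5.0000
k* = 5.0000^(1/0.62) ≈ 13.4082
y* = (k*)^α = 13.4082^0.38 ≈ 2.6816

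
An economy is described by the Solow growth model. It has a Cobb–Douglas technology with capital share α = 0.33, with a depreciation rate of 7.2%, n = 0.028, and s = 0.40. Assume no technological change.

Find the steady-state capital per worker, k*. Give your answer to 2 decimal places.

k* = 7.92

At the steady state, Δk = 0, so s·k^α = (n + δ)·k.
Rearranging, k^(1−α) = s / (n + δ).
k^0.67 = 0.40 / (0.028 + 0.072) = 0.40 / 0.100 = 4.0000
k* = 4.0000^(1/0.67) ≈ 7.9177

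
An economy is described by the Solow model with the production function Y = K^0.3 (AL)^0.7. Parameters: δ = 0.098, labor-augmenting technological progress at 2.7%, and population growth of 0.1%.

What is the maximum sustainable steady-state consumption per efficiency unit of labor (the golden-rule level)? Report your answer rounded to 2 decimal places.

c_gold ≈ 1.02

At the golden rule, f'(k) = n + g + δ, so α·k^(α−1) = n + g + δ and k_gold = (α/(n + g + δ))^(1/(1−α)).
k_gold = (0.3/0.126)^(1/0.7) = 2.3810^1.4286 ≈ 3.4533
c_gold = f(k_gold) − (n + g + δ)·k_gold = 1.4503 − 0.126×3.4533 ≈ 1.0152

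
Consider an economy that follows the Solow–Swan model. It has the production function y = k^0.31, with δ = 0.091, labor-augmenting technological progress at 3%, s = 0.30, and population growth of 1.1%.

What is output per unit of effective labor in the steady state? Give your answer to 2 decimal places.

y* = 1.45

At the steady state, Δk = 0, so s·k^α = (n + g + δ)·k.
Rearranging, k^(1−α) = s / (n + g + δ).
k^0.69 = 0.30 / (0.011 + 0.030 + 0.091) = 0.30 / 0.132 = 2.2727
k* = 2.2727^(1/0.69) ≈ 3.2865
y* = (k*)^α = 3.2865^0.31 ≈ 1.4461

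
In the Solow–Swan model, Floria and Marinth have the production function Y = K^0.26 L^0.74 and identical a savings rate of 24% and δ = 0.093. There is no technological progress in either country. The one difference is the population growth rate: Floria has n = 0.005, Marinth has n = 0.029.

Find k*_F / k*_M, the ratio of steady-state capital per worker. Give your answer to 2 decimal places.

Steady-state k* = [s/(n + δ)]^(1/(1−α)), so the ratio is [ (s_F/(n + δ)_F) / (s_M/(n + δ)_M) ]^1.3514.
s_F/(n + δ)_F = 0.24/0.098 = 2.4490; s_M/(n + δ)_M = 0.24/0.122 = 1.9672.
Ratio = (2.4490/1.9672)^1.3514 = 1.2449^1.3514 ≈ 1.3445

ratio ≈ 1.34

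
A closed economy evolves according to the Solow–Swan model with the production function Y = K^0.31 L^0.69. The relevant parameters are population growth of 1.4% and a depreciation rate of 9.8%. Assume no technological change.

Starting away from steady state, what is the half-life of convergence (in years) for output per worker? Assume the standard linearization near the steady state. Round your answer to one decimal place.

t_½ ≈ 9.0 years

Near the steady state the convergence rate is λ = (1 − α)(n + δ).
λ = (1 − 0.31) × 0.112 = 0.69 × 0.112 = 0.07728
Half-life = ln 2 / λ = 0.6931 / 0.07728 ≈ 8.97 years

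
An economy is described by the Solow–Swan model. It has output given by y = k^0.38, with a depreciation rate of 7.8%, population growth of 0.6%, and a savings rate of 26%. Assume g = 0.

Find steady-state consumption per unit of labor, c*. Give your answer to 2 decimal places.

c* = 1.48

In steady state, investment equals break-even investment: s·k^α = (n + δ)·k.
Dividing both sides by k: k^(1−α) = s / (n + δ).
k^0.62 = 0.26 / (0.006 + 0.078) = 0.26 / 0.084 = 3.0952
k* = 3.0952^(1/0.62) ≈ 6.1863
y* = (k*)^α = 6.1863^0.38 ≈ 1.9987
c* = (1 − s)·y* = (1 − 0.26) × 1.9987 ≈ 1.4790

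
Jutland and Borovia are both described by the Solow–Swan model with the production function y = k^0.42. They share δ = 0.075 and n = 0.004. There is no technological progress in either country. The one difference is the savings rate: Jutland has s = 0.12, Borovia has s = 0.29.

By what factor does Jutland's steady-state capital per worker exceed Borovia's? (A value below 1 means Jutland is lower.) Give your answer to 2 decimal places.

Steady-state k* = [s/(n + δ)]^(1/(1−α)), so the ratio is [ (s_J/(n + δ)_J) / (s_B/(n + δ)_B) ]^1.7241.
s_J/(n + δ)_J = 0.12/0.079 = 1.5190; s_B/(n + δ)_B = 0.29/0.079 = 3.6709.
Ratio = (1.5190/3.6709)^1.7241 = 0.4138^1.7241 ≈ 0.2184

k*_J / k*_B ≈ 0.22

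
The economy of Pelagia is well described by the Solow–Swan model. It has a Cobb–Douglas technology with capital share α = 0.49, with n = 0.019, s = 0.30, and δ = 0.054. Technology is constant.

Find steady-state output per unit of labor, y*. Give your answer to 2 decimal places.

y* ≈ 3.89

At the steady state, Δk = 0, so s·k^α = (n + δ)·k.
Dividing both sides by k: k^(1−α) = s / (n + δ).
k^0.51 = 0.30 / (0.019 + 0.054) = 0.30 / 0.073 = 4.1096
k* = 4.1096^(1/0.51) ≈ 15.9782
y* = (k*)^α = 15.9782^0.49 ≈ 3.8880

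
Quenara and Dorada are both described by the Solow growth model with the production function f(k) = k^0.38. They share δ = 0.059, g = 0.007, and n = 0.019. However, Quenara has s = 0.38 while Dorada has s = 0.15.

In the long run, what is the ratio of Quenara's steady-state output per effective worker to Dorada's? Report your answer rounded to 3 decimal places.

y*_Q / y*_D ≈ 1.768

Steady-state y* = [s/(n + g + δ)]^(α/(1−α)), so the ratio is [ (s_Q/(n + g + δ)_Q) / (s_D/(n + g + δ)_D) ]^0.6129.
s_Q/(n + g + δ)_Q = 0.38/0.085 = 4.4706; s_D/(n + g + δ)_D = 0.15/0.085 = 1.7647.
Ratio = (4.4706/1.7647)^0.6129 = 2.5333^0.6129 ≈ 1.7677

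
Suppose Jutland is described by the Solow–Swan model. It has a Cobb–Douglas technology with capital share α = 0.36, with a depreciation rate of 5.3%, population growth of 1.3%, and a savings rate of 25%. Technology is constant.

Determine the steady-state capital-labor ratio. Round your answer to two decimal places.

k* = 8.01

Steady state requires s·f(k) = (n + δ)·k, i.e. s·k^α = (n + δ)·k.
Rearranging, k^(1−α) = s / (n + δ).
k^0.64 = 0.25 / (0.013 + 0.053) = 0.25 / 0.066 = 3.7879
k* = 3.7879^(1/0.64) ≈ 8.0121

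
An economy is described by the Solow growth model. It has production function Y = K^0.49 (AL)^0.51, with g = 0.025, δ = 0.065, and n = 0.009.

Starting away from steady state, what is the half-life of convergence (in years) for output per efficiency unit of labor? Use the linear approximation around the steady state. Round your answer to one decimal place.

Near the steady state the convergence rate is λ = (1 − α)(n + g + δ).
λ = (1 − 0.49) × 0.099 = 0.51 × 0.099 = 0.05049
Half-life = ln 2 / λ = 0.6931 / 0.05049 ≈ 13.73 years

half-life ≈ 13.7 years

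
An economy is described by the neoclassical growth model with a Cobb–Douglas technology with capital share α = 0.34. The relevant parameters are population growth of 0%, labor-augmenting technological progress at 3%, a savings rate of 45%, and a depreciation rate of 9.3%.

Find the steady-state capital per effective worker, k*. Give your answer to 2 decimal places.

k* ≈ 7.14

In steady state, investment equals break-even investment: s·k^α = (n + g + δ)·k.
Rearranging, k^(1−α) = s / (n + g + δ).
k^0.66 = 0.45 / (0.000 + 0.030 + 0.093) = 0.45 / 0.123 = 3.6585
k* = 3.6585^(1/0.66) ≈ 7.1366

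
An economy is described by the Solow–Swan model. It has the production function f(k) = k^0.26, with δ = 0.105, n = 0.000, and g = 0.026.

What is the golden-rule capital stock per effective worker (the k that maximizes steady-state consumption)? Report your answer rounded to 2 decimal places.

The golden rule sets f'(k) = n + g + δ, i.e. α·k^(α−1) = n + g + δ.
So k^(1−α) = α / (n + g + δ) = 0.26 / 0.131 = 1.9847.
k_gold = 1.9847^(1/0.74) ≈ 2.5252

k_gold ≈ 2.53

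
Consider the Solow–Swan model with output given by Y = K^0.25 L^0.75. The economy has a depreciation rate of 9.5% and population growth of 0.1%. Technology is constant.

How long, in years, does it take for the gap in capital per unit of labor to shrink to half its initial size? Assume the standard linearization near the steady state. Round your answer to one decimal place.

Near the steady state the convergence rate is λ = (1 − α)(n + δ).
λ = (1 − 0.25) × 0.096 = 0.75 × 0.096 = 0.0720
Half-life = ln 2 / λ = 0.6931 / 0.0720 ≈ 9.63 years

about 9.6 years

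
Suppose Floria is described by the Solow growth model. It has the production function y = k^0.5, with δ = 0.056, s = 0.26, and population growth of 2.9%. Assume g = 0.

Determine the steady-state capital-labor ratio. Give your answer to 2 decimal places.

k* = 9.36

Steady state requires s·f(k) = (n + δ)·k, i.e. s·k^α = (n + δ)·k.
Dividing both sides by k: k^(1−α) = s / (n + δ).
k^0.5 = 0.26 / (0.029 + 0.056) = 0.26 / 0.085 = 3.0588
k* = 3.0588^(1/0.5) ≈ 9.3563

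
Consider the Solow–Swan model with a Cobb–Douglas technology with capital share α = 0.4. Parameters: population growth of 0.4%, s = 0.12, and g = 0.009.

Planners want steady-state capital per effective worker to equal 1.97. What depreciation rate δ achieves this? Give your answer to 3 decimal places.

δ ≈ 0.067

At the steady state, Δk = 0, so s·k^α = (n + g + δ)·k.
So s / (n + g + δ) = (k*)^(1−α) = 1.97^0.6 = 1.5020.
Therefore n + g + δ = s / 1.5020 = 0.12 / 1.5020 = 0.0799, so δ = 0.0799 − 0.013 = 0.0669.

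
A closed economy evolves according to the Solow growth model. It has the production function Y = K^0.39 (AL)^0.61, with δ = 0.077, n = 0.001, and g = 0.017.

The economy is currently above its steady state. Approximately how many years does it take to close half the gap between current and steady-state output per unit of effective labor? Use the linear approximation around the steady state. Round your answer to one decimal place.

half-life ≈ 12.0 years

Near the steady state the convergence rate is λ = (1 − α)(n + g + δ).
λ = (1 − 0.39) × 0.095 = 0.61 × 0.095 = 0.05795
Half-life = ln 2 / λ = 0.6931 / 0.05795 ≈ 11.96 years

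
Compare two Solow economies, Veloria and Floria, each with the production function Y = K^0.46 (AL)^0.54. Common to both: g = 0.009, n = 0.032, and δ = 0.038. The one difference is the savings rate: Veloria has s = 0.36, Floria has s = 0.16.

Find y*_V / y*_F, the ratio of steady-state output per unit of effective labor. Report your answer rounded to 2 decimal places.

y*_V / y*_F ≈ 2.00

Steady-state y* = [s/(n + g + δ)]^(α/(1−α)), so the ratio is [ (s_V/(n + g + δ)_V) / (s_F/(n + g + δ)_F) ]^0.8519.
s_V/(n + g + δ)_V = 0.36/0.079 = 4.5570; s_F/(n + g + δ)_F = 0.16/0.079 = 2.0253.
Ratio = (4.5570/2.0253)^0.8519 = 2.2500^0.8519 ≈ 1.9954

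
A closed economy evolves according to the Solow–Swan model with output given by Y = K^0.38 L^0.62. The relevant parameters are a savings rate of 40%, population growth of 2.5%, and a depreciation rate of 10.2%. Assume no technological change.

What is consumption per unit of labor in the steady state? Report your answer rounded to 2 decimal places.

At the steady state, Δk = 0, so s·k^α = (n + δ)·k.
Rearranging, k^(1−α) = s / (n + δ).
k^0.62 = 0.40 / (0.025 + 0.102) = 0.40 / 0.127 = 3.1496
k* = 3.1496^(1/0.62) ≈ 6.3626
y* = (k*)^α = 6.3626^0.38 ≈ 2.0201
c* = (1 − s)·y* = (1 − 0.40) × 2.0201 ≈ 1.2121

c* = 1.21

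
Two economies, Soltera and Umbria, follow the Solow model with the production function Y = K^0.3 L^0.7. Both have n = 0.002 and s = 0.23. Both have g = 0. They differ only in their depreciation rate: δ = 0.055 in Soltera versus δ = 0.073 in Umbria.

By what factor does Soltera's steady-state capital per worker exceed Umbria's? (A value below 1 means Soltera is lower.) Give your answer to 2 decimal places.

ratio ≈ 1.48

Steady-state k* = [s/(n + δ)]^(1/(1−α)), so the ratio is [ (s_S/(n + δ)_S) / (s_U/(n + δ)_U) ]^1.4286.
s_S/(n + δ)_S = 0.23/0.057 = 4.0351; s_U/(n + δ)_U = 0.23/0.075 = 3.0667.
Ratio = (4.0351/3.0667)^1.4286 = 1.3158^1.4286 ≈ 1.4800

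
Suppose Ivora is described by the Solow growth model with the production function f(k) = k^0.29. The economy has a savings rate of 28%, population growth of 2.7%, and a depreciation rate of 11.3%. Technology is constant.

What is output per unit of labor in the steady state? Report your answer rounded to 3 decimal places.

y* ≈ 1.327

In steady state, investment equals break-even investment: s·k^α = (n + δ)·k.
Dividing both sides by k: k^(1−α) = s / (n + δ).
k^0.71 = 0.28 / (0.027 + 0.113) = 0.28 / 0.140 = 2.0000
k* = 2.0000^(1/0.71) ≈ 2.6545
y* = (k*)^α = 2.6545^0.29 ≈ 1.3273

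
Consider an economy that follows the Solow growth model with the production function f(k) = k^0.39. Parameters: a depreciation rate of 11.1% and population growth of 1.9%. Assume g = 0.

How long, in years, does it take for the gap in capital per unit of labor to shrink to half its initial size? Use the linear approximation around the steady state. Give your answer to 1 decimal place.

Near the steady state the convergence rate is λ = (1 − α)(n + δ).
λ = (1 − 0.39) × 0.130 = 0.61 × 0.130 = 0.0793
Half-life = ln 2 / λ = 0.6931 / 0.0793 ≈ 8.74 years

about 8.7 years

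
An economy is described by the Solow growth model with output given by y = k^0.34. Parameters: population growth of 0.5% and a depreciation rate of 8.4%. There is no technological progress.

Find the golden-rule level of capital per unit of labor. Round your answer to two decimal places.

The golden rule sets f'(k) = n + δ, i.e. α·k^(α−1) = n + δ.
So k^(1−α) = α / (n + δ) = 0.34 / 0.089 = 3.8202.
k_gold = 3.8202^(1/0.66) ≈ 7.6199

k_gold ≈ 7.62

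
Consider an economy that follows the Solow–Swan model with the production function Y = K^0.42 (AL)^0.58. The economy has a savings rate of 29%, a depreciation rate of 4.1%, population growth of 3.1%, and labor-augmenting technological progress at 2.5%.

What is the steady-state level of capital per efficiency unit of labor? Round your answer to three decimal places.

k* = 6.608

Steady state requires s·f(k) = (n + g + δ)·k, i.e. s·k^α = (n + g + δ)·k.
Rearranging, k^(1−α) = s / (n + g + δ).
k^0.58 = 0.29 / (0.031 + 0.025 + 0.041) = 0.29 / 0.097 = 2.9897
k* = 2.9897^(1/0.58) ≈ 6.6077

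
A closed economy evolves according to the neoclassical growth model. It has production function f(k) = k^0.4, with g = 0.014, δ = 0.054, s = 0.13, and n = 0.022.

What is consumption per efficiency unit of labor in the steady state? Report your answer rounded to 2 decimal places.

c* = 1.11

At the steady state, Δk = 0, so s·k^α = (n + g + δ)·k.
Rearranging, k^(1−α) = s / (n + g + δ).
k^0.6 = 0.13 / (0.022 + 0.014 + 0.054) = 0.13 / 0.090 = 1.4444
k* = 1.4444^(1/0.6) ≈ 1.8456
y* = (k*)^α = 1.8456^0.4 ≈ 1.2778
c* = (1 − s)·y* = (1 − 0.13) × 1.2778 ≈ 1.1117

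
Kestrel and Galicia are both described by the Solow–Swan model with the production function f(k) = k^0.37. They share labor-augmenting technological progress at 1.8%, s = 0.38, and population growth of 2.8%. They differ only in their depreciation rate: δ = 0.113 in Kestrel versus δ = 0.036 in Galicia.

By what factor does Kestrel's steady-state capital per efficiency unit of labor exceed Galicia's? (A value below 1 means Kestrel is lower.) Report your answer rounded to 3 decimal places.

k*_K / k*_G ≈ 0.350

Steady-state k* = [s/(n + g + δ)]^(1/(1−α)), so the ratio is [ (s_K/(n + g + δ)_K) / (s_G/(n + g + δ)_G) ]^1.5873.
s_K/(n + g + δ)_K = 0.38/0.159 = 2.3899; s_G/(n + g + δ)_G = 0.38/0.082 = 4.6341.
Ratio = (2.3899/4.6341)^1.5873 = 0.5157^1.5873 ≈ 0.3495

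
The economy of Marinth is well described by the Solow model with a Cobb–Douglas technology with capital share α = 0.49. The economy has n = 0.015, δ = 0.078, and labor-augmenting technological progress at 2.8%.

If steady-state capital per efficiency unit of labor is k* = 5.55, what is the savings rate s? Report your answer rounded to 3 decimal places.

Steady state requires s·f(k) = (n + g + δ)·k, i.e. s·k^α = (n + g + δ)·k.
So s / (n + g + δ) = (k*)^(1−α) = 5.55^0.51 = 2.3966.
Therefore s = 2.3966 × (n + g + δ) = 2.3966 × 0.121 = 0.2900.

s ≈ 0.290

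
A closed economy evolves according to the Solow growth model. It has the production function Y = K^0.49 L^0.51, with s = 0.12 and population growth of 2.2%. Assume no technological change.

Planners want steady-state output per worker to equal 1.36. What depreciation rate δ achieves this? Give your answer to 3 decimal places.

At the steady state, Δk = 0, so s·k^α = (n + δ)·k.
Since y* = [s/(n + δ)]^(α/(1−α)), we have s/(n + δ) = (y*)^((1−α)/α) = 1.36^1.0408 = 1.3772.
Therefore n + δ = s / 1.3772 = 0.12 / 1.3772 = 0.0871, so δ = 0.0871 − 0.022 = 0.0651.

δ ≈ 0.065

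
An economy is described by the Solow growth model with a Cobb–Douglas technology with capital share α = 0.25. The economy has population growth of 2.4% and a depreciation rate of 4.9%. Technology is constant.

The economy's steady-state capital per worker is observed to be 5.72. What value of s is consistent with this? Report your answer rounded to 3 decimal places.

s ≈ 0.270

At the steady state, Δk = 0, so s·k^α = (n + δ)·k.
So s / (n + δ) = (k*)^(1−α) = 5.72^0.75 = 3.6987.
Therefore s = 3.6987 × (n + δ) = 3.6987 × 0.073 = 0.2700.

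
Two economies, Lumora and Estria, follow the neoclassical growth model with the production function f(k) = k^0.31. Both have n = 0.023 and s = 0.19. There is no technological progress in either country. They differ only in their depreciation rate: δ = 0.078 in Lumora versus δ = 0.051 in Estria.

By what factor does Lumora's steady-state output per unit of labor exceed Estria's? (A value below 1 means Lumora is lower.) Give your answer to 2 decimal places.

y*_L / y*_E ≈ 0.87

Steady-state y* = [s/(n + δ)]^(α/(1−α)), so the ratio is [ (s_L/(n + δ)_L) / (s_E/(n + δ)_E) ]^0.4493.
s_L/(n + δ)_L = 0.19/0.101 = 1.8812; s_E/(n + δ)_E = 0.19/0.074 = 2.5676.
Ratio = (1.8812/2.5676)^0.4493 = 0.7327^0.4493 ≈ 0.8696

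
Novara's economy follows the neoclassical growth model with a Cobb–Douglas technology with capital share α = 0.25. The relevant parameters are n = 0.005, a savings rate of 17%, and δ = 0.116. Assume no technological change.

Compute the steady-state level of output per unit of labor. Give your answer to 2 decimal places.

Steady state requires s·f(k) = (n + δ)·k, i.e. s·k^α = (n + δ)·k.
Dividing both sides by k: k^(1−α) = s / (n + δ).
k^0.75 = 0.17 / (0.005 + 0.116) = 0.17 / 0.121 = 1.4050
k* = 1.4050^(1/0.75) ≈ 1.5736
y* = (k*)^α = 1.5736^0.25 ≈ 1.1200

y* ≈ 1.12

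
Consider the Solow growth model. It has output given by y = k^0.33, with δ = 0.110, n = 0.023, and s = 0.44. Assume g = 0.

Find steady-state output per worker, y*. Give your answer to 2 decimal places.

At the steady state, Δk = 0, so s·k^α = (n + δ)·k.
Rearranging, k^(1−α) = s / (n + δ).
k^0.67 = 0.44 / (0.023 + 0.110) = 0.44 / 0.133 = 3.3083
k* = 3.3083^(1/0.67) ≈ 5.9639
y* = (k*)^α = 5.9639^0.33 ≈ 1.8027

y* ≈ 1.80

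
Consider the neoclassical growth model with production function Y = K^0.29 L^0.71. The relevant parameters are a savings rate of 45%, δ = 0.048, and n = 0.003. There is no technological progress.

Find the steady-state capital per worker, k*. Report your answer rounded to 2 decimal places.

At the steady state, Δk = 0, so s·k^α = (n + δ)·k.
Dividing both sides by k: k^(1−α) = s / (n + δ).
k^0.71 = 0.45 / (0.003 + 0.048) = 0.45 / 0.051 = 8.8235
k* = 8.8235^(1/0.71) ≈ 21.4728

k* = 21.47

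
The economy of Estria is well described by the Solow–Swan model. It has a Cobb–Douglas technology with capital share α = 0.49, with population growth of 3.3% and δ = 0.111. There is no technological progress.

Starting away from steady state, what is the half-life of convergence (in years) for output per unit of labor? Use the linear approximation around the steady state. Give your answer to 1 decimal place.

about 9.4 years

Near the steady state the convergence rate is λ = (1 − α)(n + δ).
λ = (1 − 0.49) × 0.144 = 0.51 × 0.144 = 0.07344
Half-life = ln 2 / λ = 0.6931 / 0.07344 ≈ 9.44 years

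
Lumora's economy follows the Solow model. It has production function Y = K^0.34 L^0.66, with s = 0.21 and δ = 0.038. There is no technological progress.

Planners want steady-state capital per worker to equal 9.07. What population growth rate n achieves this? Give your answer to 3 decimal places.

n ≈ 0.011

Steady state requires s·f(k) = (n + δ)·k, i.e. s·k^α = (n + δ)·k.
So s / (n + δ) = (k*)^(1−α) = 9.07^0.66 = 4.2857.
Therefore n + δ = s / 4.2857 = 0.21 / 4.2857 = 0.0490, so n = 0.0490 − 0.038 = 0.0110.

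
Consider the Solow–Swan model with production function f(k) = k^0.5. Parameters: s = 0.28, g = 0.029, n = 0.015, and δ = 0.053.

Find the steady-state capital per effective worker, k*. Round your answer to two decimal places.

In steady state, investment equals break-even investment: s·k^α = (n + g + δ)·k.
Dividing both sides by k: k^(1−α) = s / (n + g + δ).
k^0.5 = 0.28 / (0.015 + 0.029 + 0.053) = 0.28 / 0.097 = 2.8866
k* = 2.8866^(1/0.5) ≈ 8.3325

k* = 8.33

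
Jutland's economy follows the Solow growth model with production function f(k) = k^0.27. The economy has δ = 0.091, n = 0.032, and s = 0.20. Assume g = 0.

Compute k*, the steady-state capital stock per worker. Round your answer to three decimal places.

k* = 1.946

At the steady state, Δk = 0, so s·k^α = (n + δ)·k.
Rearranging, k^(1−α) = s / (n + δ).
k^0.73 = 0.20 / (0.032 + 0.091) = 0.20 / 0.123 = 1.6260
k* = 1.6260^(1/0.73) ≈ 1.9463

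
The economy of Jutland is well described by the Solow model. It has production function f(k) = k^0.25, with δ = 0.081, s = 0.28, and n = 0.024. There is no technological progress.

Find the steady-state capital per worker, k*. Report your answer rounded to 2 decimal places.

k* = 3.70

At the steady state, Δk = 0, so s·k^α = (n + δ)·k.
Rearranging, k^(1−α) = s / (n + δ).
k^0.75 = 0.28 / (0.024 + 0.081) = 0.28 / 0.105 = 2.6667
k* = 2.6667^(1/0.75) ≈ 3.6980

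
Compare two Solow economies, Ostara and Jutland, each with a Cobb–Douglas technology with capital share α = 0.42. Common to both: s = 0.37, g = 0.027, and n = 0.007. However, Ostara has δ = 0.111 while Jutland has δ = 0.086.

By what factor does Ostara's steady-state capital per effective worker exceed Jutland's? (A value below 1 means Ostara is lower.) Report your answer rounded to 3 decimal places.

k*_O / k*_J ≈ 0.722

Steady-state k* = [s/(n + g + δ)]^(1/(1−α)), so the ratio is [ (s_O/(n + g + δ)_O) / (s_J/(n + g + δ)_J) ]^1.7241.
s_O/(n + g + δ)_O = 0.37/0.145 = 2.5517; s_J/(n + g + δ)_J = 0.37/0.120 = 3.0833.
Ratio = (2.5517/3.0833)^1.7241 = 0.8276^1.7241 ≈ 0.7216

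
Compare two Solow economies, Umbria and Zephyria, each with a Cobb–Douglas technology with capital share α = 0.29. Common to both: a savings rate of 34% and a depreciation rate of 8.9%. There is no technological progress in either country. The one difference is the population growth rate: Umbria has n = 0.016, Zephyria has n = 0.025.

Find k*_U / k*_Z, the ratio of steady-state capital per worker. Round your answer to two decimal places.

k*_U / k*_Z ≈ 1.12

Steady-state k* = [s/(n + δ)]^(1/(1−α)), so the ratio is [ (s_U/(n + δ)_U) / (s_Z/(n + δ)_Z) ]^1.4085.
s_U/(n + δ)_U = 0.34/0.105 = 3.2381; s_Z/(n + δ)_Z = 0.34/0.114 = 2.9825.
Ratio = (3.2381/2.9825)^1.4085 = 1.0857^1.4085 ≈ 1.1228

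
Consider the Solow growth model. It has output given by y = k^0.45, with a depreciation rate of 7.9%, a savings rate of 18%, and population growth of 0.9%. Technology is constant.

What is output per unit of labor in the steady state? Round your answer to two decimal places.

At the steady state, Δk = 0, so s·k^α = (n + δ)·k.
Rearranging, k^(1−α) = s / (n + δ).
k^0.55 = 0.18 / (0.009 + 0.079) = 0.18 / 0.088 = 2.0455
k* = 2.0455^(1/0.55) ≈ 3.6736
y* = (k*)^α = 3.6736^0.45 ≈ 1.7959

y* = 1.80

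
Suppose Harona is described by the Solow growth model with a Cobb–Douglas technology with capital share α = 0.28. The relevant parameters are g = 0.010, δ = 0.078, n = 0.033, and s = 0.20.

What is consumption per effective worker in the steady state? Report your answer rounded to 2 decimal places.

Steady state requires s·f(k) = (n + g + δ)·k, i.e. s·k^α = (n + g + δ)·k.
Dividing both sides by k: k^(1−α) = s / (n + g + δ).
k^0.72 = 0.20 / (0.033 + 0.010 + 0.078) = 0.20 / 0.121 = 1.6529
k* = 1.6529^(1/0.72) ≈ 2.0096
y* = (k*)^α = 2.0096^0.28 ≈ 1.2158
c* = (1 − s)·y* = (1 − 0.20) × 1.2158 ≈ 0.9726

c* ≈ 0.97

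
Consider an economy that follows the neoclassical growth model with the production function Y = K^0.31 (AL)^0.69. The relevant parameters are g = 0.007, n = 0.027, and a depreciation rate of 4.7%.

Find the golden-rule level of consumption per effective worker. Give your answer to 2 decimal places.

c_gold ≈ 1.26

At the golden rule, f'(k) = n + g + δ, so α·k^(α−1) = n + g + δ and k_gold = (α/(n + g + δ))^(1/(1−α)).
k_gold = (0.31/0.081)^(1/0.69) = 3.8272^1.4493 ≈ 6.9947
c_gold = f(k_gold) − (n + g + δ)·k_gold = 1.8276 − 0.081×6.9947 ≈ 1.2610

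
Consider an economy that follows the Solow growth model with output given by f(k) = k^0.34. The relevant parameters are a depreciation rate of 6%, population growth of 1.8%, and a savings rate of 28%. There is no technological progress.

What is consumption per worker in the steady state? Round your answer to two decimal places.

c* = 1.39

Steady state requires s·f(k) = (n + δ)·k, i.e. s·k^α = (n + δ)·k.
Dividing both sides by k: k^(1−α) = s / (n + δ).
k^0.66 = 0.28 / (0.018 + 0.060) = 0.28 / 0.078 = 3.5897
k* = 3.5897^(1/0.66) ≈ 6.9342
y* = (k*)^α = 6.9342^0.34 ≈ 1.9317
c* = (1 − s)·y* = (1 − 0.28) × 1.9317 ≈ 1.3908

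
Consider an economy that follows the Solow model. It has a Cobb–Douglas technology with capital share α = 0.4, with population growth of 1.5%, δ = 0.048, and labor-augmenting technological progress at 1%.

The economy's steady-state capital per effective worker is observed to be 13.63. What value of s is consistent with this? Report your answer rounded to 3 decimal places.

Steady state requires s·f(k) = (n + g + δ)·k, i.e. s·k^α = (n + g + δ)·k.
So s / (n + g + δ) = (k*)^(1−α) = 13.63^0.6 = 4.7940.
Therefore s = 4.7940 × (n + g + δ) = 4.7940 × 0.073 = 0.3500.

s ≈ 0.350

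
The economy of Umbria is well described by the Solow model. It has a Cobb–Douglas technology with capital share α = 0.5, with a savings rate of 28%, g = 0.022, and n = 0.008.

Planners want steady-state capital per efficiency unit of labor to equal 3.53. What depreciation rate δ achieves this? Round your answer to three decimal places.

In steady state, investment equals break-even investment: s·k^α = (n + g + δ)·k.
So s / (n + g + δ) = (k*)^(1−α) = 3.53^0.5 = 1.8788.
Therefore n + g + δ = s / 1.8788 = 0.28 / 1.8788 = 0.1490, so δ = 0.1490 − 0.030 = 0.1190.

δ ≈ 0.119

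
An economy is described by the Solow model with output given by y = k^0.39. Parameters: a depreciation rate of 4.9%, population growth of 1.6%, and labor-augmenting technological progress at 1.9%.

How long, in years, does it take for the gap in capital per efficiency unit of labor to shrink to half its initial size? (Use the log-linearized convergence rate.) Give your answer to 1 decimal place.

t_½ ≈ 13.5 years

Near the steady state the convergence rate is λ = (1 − α)(n + g + δ).
λ = (1 − 0.39) × 0.084 = 0.61 × 0.084 = 0.05124
Half-life = ln 2 / λ = 0.6931 / 0.05124 ≈ 13.53 years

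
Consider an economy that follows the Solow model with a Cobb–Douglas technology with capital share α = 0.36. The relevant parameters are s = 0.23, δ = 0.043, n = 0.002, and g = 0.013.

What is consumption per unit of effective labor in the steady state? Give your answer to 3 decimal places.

In steady state, investment equals break-even investment: s·k^α = (n + g + δ)·k.
Rearranging, k^(1−α) = s / (n + g + δ).
k^0.64 = 0.23 / (0.002 + 0.013 + 0.043) = 0.23 / 0.058 = 3.9655
k* = 3.9655^(1/0.64) ≈ 8.6068
y* = (k*)^α = 8.6068^0.36 ≈ 2.1704
c* = (1 − s)·y* = (1 − 0.23) × 2.1704 ≈ 1.6712

c* = 1.671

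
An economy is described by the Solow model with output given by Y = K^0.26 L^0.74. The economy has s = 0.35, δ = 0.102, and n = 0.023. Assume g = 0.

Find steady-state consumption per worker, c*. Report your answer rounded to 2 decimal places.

c* = 0.93

At the steady state, Δk = 0, so s·k^α = (n + δ)·k.
Dividing both sides by k: k^(1−α) = s / (n + δ).
k^0.74 = 0.35 / (0.023 + 0.102) = 0.35 / 0.125 = 2.8000
k* = 2.8000^(1/0.74) ≈ 4.0204
y* = (k*)^α = 4.0204^0.26 ≈ 1.4359
c* = (1 − s)·y* = (1 − 0.35) × 1.4359 ≈ 0.9333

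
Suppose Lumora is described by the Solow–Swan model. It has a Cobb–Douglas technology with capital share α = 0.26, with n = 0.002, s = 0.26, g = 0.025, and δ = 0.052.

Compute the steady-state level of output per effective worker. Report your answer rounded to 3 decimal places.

At the steady state, Δk = 0, so s·k^α = (n + g + δ)·k.
Dividing both sides by k: k^(1−α) = s / (n + g + δ).
k^0.74 = 0.26 / (0.002 + 0.025 + 0.052) = 0.26 / 0.079 = 3.2911
k* = 3.2911^(1/0.74) ≈ 5.0016
y* = (k*)^α = 5.0016^0.26 ≈ 1.5197

y* ≈ 1.520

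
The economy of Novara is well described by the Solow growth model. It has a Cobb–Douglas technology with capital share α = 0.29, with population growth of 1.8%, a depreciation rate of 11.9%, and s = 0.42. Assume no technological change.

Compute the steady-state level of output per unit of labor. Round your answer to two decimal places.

y* = 1.58

In steady state, investment equals break-even investment: s·k^α = (n + δ)·k.
Rearranging, k^(1−α) = s / (n + δ).
k^0.71 = 0.42 / (0.018 + 0.119) = 0.42 / 0.137 = 3.0657
k* = 3.0657^(1/0.71) ≈ 4.8445
y* = (k*)^α = 4.8445^0.29 ≈ 1.5802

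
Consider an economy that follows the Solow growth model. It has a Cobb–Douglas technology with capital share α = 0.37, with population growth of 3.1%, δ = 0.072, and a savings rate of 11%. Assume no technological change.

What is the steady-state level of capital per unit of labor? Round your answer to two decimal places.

k* ≈ 1.11

At the steady state, Δk = 0, so s·k^α = (n + δ)·k.
Dividing both sides by k: k^(1−α) = s / (n + δ).
k^0.63 = 0.11 / (0.031 + 0.072) = 0.11 / 0.103 = 1.0680
k* = 1.0680^(1/0.63) ≈ 1.1101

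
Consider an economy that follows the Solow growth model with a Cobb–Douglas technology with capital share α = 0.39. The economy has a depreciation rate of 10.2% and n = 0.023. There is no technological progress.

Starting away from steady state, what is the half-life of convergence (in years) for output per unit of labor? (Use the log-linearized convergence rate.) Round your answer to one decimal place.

Near the steady state the convergence rate is λ = (1 − α)(n + δ).
λ = (1 − 0.39) × 0.125 = 0.61 × 0.125 = 0.07625
Half-life = ln 2 / λ = 0.6931 / 0.07625 ≈ 9.09 years

about 9.1 years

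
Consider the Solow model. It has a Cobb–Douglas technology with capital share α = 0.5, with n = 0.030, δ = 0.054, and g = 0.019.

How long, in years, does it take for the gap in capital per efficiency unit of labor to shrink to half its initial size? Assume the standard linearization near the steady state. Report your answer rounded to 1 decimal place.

Near the steady state the convergence rate is λ = (1 − α)(n + g + δ).
λ = (1 − 0.5) × 0.103 = 0.5 × 0.103 = 0.0515
Half-life = ln 2 / λ = 0.6931 / 0.0515 ≈ 13.46 years

half-life ≈ 13.5 years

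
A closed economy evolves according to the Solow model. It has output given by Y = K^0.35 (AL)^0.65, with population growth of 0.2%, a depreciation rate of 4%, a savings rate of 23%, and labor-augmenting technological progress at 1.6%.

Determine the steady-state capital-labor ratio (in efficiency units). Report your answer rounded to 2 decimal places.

In steady state, investment equals break-even investment: s·k^α = (n + g + δ)·k.
Dividing both sides by k: k^(1−α) = s / (n + g + δ).
k^0.65 = 0.23 / (0.002 + 0.016 + 0.040) = 0.23 / 0.058 = 3.9655
k* = 3.9655^(1/0.65) ≈ 8.3264

k* ≈ 8.33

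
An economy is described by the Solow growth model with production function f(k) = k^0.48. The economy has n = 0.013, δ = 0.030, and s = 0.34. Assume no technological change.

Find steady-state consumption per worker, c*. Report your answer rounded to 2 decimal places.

c* = 4.45

In steady state, investment equals break-even investment: s·k^α = (n + δ)·k.
Dividing both sides by k: k^(1−α) = s / (n + δ).
k^0.52 = 0.34 / (0.013 + 0.030) = 0.34 / 0.043 = 7.9070
k* = 7.9070^(1/0.52) ≈ 53.3268
y* = (k*)^α = 53.3268^0.48 ≈ 6.7443
c* = (1 − s)·y* = (1 − 0.34) × 6.7443 ≈ 4.4512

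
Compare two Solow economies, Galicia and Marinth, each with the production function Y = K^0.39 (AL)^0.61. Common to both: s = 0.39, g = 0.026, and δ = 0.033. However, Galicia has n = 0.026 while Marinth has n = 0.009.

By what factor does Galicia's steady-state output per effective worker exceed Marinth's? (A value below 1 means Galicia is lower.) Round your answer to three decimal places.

y*_G / y*_M ≈ 0.867

Steady-state y* = [s/(n + g + δ)]^(α/(1−α)), so the ratio is [ (s_G/(n + g + δ)_G) / (s_M/(n + g + δ)_M) ]^0.6393.
s_G/(n + g + δ)_G = 0.39/0.085 = 4.5882; s_M/(n + g + δ)_M = 0.39/0.068 = 5.7353.
Ratio = (4.5882/5.7353)^0.6393 = 0.8000^0.6393 ≈ 0.8671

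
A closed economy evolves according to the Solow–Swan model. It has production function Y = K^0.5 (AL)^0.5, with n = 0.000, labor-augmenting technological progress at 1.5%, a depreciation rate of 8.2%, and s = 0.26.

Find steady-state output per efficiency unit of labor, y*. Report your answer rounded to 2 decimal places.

y* ≈ 2.68

At the steady state, Δk = 0, so s·k^α = (n + g + δ)·k.
Rearranging, k^(1−α) = s / (n + g + δ).
k^0.5 = 0.26 / (0.000 + 0.015 + 0.082) = 0.26 / 0.097 = 2.6804
k* = 2.6804^(1/0.5) ≈ 7.1845
y* = (k*)^α = 7.1845^0.5 ≈ 2.6804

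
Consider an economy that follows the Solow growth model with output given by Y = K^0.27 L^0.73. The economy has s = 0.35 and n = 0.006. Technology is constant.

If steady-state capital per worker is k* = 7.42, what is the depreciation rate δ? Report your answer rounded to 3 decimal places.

In steady state, investment equals break-even investment: s·k^α = (n + δ)·k.
So s / (n + δ) = (k*)^(1−α) = 7.42^0.73 = 4.3191.
Therefore n + δ = s / 4.3191 = 0.35 / 4.3191 = 0.0810, so δ = 0.0810 − 0.006 = 0.0750.

δ ≈ 0.075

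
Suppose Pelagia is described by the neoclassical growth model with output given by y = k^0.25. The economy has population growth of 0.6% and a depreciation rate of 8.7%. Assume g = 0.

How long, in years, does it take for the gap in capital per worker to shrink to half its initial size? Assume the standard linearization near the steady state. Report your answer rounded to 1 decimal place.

Near the steady state the convergence rate is λ = (1 − α)(n + δ).
λ = (1 − 0.25) × 0.093 = 0.75 × 0.093 = 0.06975
Half-life = ln 2 / λ = 0.6931 / 0.06975 ≈ 9.94 years

t_½ ≈ 9.9 years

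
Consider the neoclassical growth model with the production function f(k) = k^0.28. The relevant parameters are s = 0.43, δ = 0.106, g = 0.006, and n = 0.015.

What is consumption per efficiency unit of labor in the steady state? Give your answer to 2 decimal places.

Steady state requires s·f(k) = (n + g + δ)·k, i.e. s·k^α = (n + g + δ)·k.
Rearranging, k^(1−α) = s / (n + g + δ).
k^0.72 = 0.43 / (0.015 + 0.006 + 0.106) = 0.43 / 0.127 = 3.3858
k* = 3.3858^(1/0.72) ≈ 5.4405
y* = (k*)^α = 5.4405^0.28 ≈ 1.6069
c* = (1 − s)·y* = (1 − 0.43) × 1.6069 ≈ 0.9159

c* = 0.92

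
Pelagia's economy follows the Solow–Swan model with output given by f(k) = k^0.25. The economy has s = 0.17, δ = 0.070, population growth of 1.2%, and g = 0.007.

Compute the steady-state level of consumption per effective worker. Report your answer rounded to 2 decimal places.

c* ≈ 1.03

At the steady state, Δk = 0, so s·k^α = (n + g + δ)·k.
Dividing both sides by k: k^(1−α) = s / (n + g + δ).
k^0.75 = 0.17 / (0.012 + 0.007 + 0.070) = 0.17 / 0.089 = 1.9101
k* = 1.9101^(1/0.75) ≈ 2.3700
y* = (k*)^α = 2.3700^0.25 ≈ 1.2408
c* = (1 − s)·y* = (1 − 0.17) × 1.2408 ≈ 1.0299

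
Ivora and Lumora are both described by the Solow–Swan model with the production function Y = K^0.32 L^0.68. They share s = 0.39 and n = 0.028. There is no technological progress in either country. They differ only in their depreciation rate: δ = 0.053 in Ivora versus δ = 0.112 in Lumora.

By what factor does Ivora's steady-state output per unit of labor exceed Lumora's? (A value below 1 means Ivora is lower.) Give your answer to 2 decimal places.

Steady-state y* = [s/(n + δ)]^(α/(1−α)), so the ratio is [ (s_I/(n + δ)_I) / (s_L/(n + δ)_L) ]^0.4706.
s_I/(n + δ)_I = 0.39/0.081 = 4.8148; s_L/(n + δ)_L = 0.39/0.140 = 2.7857.
Ratio = (4.8148/2.7857)^0.4706 = 1.7284^0.4706 ≈ 1.2937

ratio ≈ 1.29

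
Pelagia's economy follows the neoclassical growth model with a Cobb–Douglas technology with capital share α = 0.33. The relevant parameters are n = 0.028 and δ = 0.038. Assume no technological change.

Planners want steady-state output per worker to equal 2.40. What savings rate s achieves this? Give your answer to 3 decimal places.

s ≈ 0.390

At the steady state, Δk = 0, so s·k^α = (n + δ)·k.
Since y* = [s/(n + δ)]^(α/(1−α)), we have s/(n + δ) = (y*)^((1−α)/α) = 2.40^2.0303 = 5.9148.
Therefore s = 5.9148 × (n + δ) = 5.9148 × 0.066 = 0.3904.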